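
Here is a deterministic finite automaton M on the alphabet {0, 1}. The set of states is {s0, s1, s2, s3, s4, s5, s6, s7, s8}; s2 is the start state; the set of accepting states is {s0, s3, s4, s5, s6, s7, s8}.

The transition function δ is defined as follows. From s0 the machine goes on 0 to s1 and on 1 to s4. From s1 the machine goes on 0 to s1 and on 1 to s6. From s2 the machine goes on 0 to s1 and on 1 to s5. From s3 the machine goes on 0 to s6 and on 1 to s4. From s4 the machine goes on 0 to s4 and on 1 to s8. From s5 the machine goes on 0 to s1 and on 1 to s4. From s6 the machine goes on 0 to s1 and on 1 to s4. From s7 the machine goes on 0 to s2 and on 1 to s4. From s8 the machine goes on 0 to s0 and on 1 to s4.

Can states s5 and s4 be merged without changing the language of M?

No

Reachable states from the start: {s0,s1,s2,s4,s5,s6,s8}. Unreachable: {s3,s7} — drop them.
Initial partition by acceptance: {s0,s4,s5,s6,s8} | {s1,s2}.
Refine {s0,s4,s5,s6,s8} on symbol 0: members go to different blocks, giving {s0,s5,s6} and {s4,s8}.
Refine {s4,s8} on symbol 0: members go to different blocks, giving {s4} and {s8}.
Stable partition: {s0,s5,s6} | {s1,s2} | {s4} | {s8} — 4 equivalence classes.
s5 and s4 end up in different blocks, so they are distinguishable. For instance, the string '0' is accepted from only s4.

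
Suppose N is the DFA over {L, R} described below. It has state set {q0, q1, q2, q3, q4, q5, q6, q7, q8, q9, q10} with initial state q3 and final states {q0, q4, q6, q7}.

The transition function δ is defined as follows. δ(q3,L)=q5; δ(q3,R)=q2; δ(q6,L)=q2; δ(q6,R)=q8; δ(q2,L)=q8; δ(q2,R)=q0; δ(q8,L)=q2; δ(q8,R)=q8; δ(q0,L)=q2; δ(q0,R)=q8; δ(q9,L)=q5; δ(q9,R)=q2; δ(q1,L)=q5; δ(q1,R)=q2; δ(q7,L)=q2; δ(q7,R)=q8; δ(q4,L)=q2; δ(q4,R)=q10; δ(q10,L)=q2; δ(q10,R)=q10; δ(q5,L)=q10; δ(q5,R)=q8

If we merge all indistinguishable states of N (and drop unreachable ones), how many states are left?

5

First remove the unreachable states {q1,q4,q6,q7,q9}; 6 states remain.
P0 = {q0} | {q2,q3,q5,q8,q10}.
Split {q2,q3,q5,q8,q10} by δ(·,R) → {q3,q5,q8,q10} and {q2}.
Refine {q3,q5,q8,q10} on symbol L: members go to different blocks, giving {q3,q5} and {q8,q10}.
On input L, block {q3,q5} splits into {q3} and {q5}.
The partition is now stable with 5 blocks: {q0} | {q3} | {q2} | {q8,q10} | {q5}.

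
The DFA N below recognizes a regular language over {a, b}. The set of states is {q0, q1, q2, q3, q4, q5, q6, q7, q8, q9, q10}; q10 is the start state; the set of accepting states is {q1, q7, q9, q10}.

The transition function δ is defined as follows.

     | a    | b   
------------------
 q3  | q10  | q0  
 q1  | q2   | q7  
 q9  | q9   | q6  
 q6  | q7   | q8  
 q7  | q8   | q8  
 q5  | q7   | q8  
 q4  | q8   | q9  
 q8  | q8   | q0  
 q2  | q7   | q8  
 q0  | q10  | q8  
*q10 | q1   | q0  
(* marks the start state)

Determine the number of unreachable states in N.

No path from q10 leads to q3, q4, q5, q6, q9; the other 6 states are all reachable.

5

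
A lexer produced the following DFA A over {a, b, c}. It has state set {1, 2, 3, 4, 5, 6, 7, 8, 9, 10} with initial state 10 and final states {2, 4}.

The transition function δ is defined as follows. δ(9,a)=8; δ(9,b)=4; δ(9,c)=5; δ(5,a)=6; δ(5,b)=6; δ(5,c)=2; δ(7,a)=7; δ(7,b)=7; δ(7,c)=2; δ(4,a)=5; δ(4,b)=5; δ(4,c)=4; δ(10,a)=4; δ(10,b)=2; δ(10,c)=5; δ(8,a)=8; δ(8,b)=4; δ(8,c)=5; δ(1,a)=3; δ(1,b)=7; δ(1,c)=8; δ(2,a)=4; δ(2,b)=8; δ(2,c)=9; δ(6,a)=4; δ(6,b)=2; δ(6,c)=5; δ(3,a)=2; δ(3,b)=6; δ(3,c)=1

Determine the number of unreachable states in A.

3

No path from 10 leads to 1, 3, 7; the other 7 states are all reachable.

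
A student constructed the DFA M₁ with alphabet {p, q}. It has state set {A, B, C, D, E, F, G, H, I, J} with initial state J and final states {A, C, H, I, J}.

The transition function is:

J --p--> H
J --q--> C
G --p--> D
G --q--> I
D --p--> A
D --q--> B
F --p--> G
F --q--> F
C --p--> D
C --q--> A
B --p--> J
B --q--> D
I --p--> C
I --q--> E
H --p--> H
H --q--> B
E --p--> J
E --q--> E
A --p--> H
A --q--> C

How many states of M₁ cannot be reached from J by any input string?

No path from J leads to E, F, G, I; the other 6 states are all reachable.

4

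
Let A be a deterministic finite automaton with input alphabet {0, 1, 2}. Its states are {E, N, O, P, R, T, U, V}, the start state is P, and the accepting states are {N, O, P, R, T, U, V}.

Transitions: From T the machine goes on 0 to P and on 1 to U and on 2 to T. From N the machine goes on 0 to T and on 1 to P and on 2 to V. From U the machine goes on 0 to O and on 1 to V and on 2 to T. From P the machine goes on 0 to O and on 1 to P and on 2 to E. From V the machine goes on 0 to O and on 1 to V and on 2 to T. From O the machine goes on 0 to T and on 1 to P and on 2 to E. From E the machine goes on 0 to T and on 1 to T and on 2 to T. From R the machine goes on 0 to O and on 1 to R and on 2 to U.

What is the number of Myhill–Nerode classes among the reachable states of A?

5

Reachable states from the start: {E,O,P,T,U,V}. Unreachable: {N,R} — drop them.
Start with accepting vs non-accepting: {O,P,T,U,V} | {E}.
Refine {O,P,T,U,V} on symbol 2: members go to different blocks, giving {T,U,V} and {O,P}.
Refine {O,P} on symbol 0: members go to different blocks, giving {P} and {O}.
Split {T,U,V} by δ(·,0) → {U,V} and {T}.
The partition is now stable with 5 blocks: {U,V} | {E} | {P} | {O} | {T}.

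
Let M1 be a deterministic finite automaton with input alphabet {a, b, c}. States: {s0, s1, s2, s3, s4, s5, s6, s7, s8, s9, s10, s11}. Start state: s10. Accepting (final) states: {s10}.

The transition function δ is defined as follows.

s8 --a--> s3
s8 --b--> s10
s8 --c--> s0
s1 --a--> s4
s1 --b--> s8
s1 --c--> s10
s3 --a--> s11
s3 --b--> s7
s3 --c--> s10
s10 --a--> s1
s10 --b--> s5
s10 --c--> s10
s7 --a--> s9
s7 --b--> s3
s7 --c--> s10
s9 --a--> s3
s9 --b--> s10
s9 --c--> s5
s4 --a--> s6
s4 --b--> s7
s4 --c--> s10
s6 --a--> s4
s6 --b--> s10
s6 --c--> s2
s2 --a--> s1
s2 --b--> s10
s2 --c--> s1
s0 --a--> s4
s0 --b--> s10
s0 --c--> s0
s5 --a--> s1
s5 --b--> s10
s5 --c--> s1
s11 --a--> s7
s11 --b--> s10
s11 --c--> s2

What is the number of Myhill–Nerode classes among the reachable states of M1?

6

Every state is reachable, so we keep all 12.
Start with accepting vs non-accepting: {s10} | {s0,s1,s2,s3,s4,s5,s6,s7,s8,s9,s11}.
On input b, block {s0,s1,s2,s3,s4,s5,s6,s7,s8,s9,s11} splits into {s0,s2,s5,s6,s8,s9,s11} and {s1,s3,s4,s7}.
Split {s0,s2,s5,s6,s8,s9,s11} by δ(·,c) → {s0,s6,s8,s9,s11} and {s2,s5}.
Refine {s0,s6,s8,s9,s11} on symbol c: members go to different blocks, giving {s6,s9,s11} and {s0,s8}.
Split {s1,s3,s4,s7} by δ(·,a) → {s3,s4,s7} and {s1}.
The partition is now stable with 6 blocks: {s10} | {s6,s9,s11} | {s3,s4,s7} | {s2,s5} | {s0,s8} | {s1}.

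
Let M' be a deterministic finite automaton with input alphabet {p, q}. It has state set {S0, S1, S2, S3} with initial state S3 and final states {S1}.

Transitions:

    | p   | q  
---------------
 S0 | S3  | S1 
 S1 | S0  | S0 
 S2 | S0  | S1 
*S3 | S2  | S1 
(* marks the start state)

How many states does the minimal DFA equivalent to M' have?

2

All states are reachable from the start state.
P0 = {S1} | {S0,S2,S3}.
The partition is now stable with 2 blocks: {S1} | {S0,S2,S3}.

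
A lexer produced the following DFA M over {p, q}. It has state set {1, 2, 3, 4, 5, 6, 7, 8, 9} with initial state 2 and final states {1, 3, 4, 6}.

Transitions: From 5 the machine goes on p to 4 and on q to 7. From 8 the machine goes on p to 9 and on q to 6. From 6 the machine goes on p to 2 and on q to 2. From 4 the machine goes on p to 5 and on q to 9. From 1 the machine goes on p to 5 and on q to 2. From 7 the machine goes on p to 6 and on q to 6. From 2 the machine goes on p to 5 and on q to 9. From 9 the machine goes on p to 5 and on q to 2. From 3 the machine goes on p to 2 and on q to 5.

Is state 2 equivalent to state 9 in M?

First remove the unreachable states {1,3,8}; 6 states remain.
P0 = {4,6} | {2,5,7,9}.
Refine {2,5,7,9} on symbol p: members go to different blocks, giving {2,9} and {5,7}.
Split {4,6} by δ(·,p) → {4} and {6}.
Refine {5,7} on symbol p: members go to different blocks, giving {5} and {7}.
The partition is now stable with 5 blocks: {4} | {2,9} | {5} | {6} | {7}.
2 and 9 lie in the same block of the stable partition, so they are equivalent — no string distinguishes them.

Yes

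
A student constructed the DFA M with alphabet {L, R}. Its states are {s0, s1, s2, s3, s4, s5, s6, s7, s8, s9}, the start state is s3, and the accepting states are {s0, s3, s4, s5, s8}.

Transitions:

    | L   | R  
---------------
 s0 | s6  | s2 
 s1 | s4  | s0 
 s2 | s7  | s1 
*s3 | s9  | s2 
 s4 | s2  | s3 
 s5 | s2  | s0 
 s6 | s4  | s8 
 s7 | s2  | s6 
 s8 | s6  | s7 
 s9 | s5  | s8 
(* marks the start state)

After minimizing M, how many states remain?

Start with accepting vs non-accepting: {s0,s3,s4,s5,s8} | {s1,s2,s6,s7,s9}.
On input R, block {s0,s3,s4,s5,s8} splits into {s0,s3,s8} and {s4,s5}.
Refine {s1,s2,s6,s7,s9} on symbol L: members go to different blocks, giving {s1,s6,s9} and {s2,s7}.
Stable partition: {s0,s3,s8} | {s1,s6,s9} | {s4,s5} | {s2,s7} — 4 equivalence classes.

4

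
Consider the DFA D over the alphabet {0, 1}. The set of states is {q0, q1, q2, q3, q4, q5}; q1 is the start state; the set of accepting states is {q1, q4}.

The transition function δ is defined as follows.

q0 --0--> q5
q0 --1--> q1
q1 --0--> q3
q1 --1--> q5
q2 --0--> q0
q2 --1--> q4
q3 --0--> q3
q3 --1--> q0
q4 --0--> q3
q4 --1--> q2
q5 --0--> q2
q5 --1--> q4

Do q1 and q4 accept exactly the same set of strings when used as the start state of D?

All states are reachable from the start state.
Start with accepting vs non-accepting: {q1,q4} | {q0,q2,q3,q5}.
On input 1, block {q0,q2,q3,q5} splits into {q0,q2,q5} and {q3}.
The partition is now stable with 3 blocks: {q1,q4} | {q0,q2,q5} | {q3}.
q1 and q4 lie in the same block of the stable partition, so they are equivalent — no string distinguishes them.

Yes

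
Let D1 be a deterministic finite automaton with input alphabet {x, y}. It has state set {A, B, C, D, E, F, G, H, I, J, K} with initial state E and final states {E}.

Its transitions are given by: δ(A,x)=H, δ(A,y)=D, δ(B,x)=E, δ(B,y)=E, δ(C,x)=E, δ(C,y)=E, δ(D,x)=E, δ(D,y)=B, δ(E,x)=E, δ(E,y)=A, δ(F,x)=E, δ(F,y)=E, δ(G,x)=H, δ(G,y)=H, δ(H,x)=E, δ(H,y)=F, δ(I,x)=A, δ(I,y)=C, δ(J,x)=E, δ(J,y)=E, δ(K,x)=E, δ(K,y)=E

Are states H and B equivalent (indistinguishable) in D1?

No

First remove the unreachable states {C,G,I,J,K}; 6 states remain.
P0 = {E} | {A,B,D,F,H}.
Refine {A,B,D,F,H} on symbol x: members go to different blocks, giving {B,D,F,H} and {A}.
Refine {B,D,F,H} on symbol y: members go to different blocks, giving {B,F} and {D,H}.
The partition is now stable with 4 blocks: {E} | {B,F} | {A} | {D,H}.
H and B end up in different blocks, so they are distinguishable. For instance, the string 'y' is accepted from only B.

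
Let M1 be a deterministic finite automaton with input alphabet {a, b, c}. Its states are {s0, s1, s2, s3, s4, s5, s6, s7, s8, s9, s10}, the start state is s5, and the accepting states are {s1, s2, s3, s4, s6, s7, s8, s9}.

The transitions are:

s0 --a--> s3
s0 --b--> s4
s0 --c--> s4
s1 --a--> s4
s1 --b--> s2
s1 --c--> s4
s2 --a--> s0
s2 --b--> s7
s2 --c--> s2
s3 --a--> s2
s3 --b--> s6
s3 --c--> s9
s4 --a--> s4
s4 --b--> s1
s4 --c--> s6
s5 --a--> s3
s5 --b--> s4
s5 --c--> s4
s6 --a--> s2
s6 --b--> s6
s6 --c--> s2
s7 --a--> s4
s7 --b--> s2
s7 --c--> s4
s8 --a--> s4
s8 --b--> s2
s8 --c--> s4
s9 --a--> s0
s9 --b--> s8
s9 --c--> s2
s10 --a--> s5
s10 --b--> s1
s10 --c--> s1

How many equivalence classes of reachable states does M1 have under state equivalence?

5

States {s10} cannot be reached from the start state, so discard them.
Initial partition by acceptance: {s1,s2,s3,s4,s6,s7,s8,s9} | {s0,s5}.
Split {s1,s2,s3,s4,s6,s7,s8,s9} by δ(·,a) → {s1,s3,s4,s6,s7,s8} and {s2,s9}.
On input a, block {s1,s3,s4,s6,s7,s8} splits into {s1,s4,s7,s8} and {s3,s6}.
Split {s1,s4,s7,s8} by δ(·,b) → {s1,s7,s8} and {s4}.
Stable partition: {s1,s7,s8} | {s0,s5} | {s2,s9} | {s3,s6} | {s4} — 5 equivalence classes.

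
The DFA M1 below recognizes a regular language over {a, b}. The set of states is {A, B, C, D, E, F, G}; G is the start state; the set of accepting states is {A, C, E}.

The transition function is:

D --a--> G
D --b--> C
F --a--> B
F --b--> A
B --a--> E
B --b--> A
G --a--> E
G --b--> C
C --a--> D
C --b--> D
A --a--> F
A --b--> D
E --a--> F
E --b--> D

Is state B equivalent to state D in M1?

Initial partition by acceptance: {A,C,E} | {B,D,F,G}.
On input a, block {B,D,F,G} splits into {B,G} and {D,F}.
Stable partition: {A,C,E} | {B,G} | {D,F} — 3 equivalence classes.
B and D end up in different blocks, so they are distinguishable. For instance, the string 'a' is accepted from only B.

No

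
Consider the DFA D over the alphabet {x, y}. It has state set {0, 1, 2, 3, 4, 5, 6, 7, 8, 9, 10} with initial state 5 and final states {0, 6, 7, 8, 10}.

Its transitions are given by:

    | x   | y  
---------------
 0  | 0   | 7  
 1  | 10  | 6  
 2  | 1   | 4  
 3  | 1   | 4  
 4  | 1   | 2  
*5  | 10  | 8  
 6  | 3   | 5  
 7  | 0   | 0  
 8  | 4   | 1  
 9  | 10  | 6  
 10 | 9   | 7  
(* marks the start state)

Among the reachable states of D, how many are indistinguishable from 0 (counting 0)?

Start with accepting vs non-accepting: {0,6,7,8,10} | {1,2,3,4,5,9}.
Split {0,6,7,8,10} by δ(·,x) → {6,8,10} and {0,7}.
On input y, block {6,8,10} splits into {6,8} and {10}.
Split {1,2,3,4,5,9} by δ(·,x) → {1,5,9} and {2,3,4}.
No further refinement is possible. Final partition (5 blocks): {6,8} | {1,5,9} | {0,7} | {10} | {2,3,4}.
The equivalence class containing 0 is {0,7}, of size 2.

2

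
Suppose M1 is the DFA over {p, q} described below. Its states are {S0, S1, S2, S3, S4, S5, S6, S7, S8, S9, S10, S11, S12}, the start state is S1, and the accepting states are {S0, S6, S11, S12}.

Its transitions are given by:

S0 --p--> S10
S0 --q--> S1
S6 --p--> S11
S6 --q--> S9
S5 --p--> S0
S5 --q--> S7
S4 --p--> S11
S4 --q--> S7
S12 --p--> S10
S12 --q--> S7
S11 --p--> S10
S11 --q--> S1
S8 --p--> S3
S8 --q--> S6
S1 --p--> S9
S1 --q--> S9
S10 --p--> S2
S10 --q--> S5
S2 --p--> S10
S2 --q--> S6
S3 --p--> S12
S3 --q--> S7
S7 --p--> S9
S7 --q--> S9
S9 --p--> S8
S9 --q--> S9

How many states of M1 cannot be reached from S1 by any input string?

No path from S1 leads to S4; the other 12 states are all reachable.

1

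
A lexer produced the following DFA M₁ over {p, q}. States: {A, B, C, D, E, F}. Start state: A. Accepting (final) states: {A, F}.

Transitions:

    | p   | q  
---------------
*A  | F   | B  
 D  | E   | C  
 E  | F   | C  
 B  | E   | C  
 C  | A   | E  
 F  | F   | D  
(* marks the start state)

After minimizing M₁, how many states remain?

3

All states are reachable from the start state.
P0 = {A,F} | {B,C,D,E}.
Refine {B,C,D,E} on symbol p: members go to different blocks, giving {B,D} and {C,E}.
The partition is now stable with 3 blocks: {A,F} | {B,D} | {C,E}.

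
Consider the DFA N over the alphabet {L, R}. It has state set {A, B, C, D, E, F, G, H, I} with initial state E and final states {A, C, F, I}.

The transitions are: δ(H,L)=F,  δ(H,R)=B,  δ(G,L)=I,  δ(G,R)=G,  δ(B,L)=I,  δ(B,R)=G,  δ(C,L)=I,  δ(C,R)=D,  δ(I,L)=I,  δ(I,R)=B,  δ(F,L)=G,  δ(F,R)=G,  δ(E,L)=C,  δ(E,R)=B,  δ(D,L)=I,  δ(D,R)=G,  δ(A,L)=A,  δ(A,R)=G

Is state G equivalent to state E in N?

Yes

States {A,F,H} cannot be reached from the start state, so discard them.
P0 = {C,I} | {B,D,E,G}.
Stable partition: {C,I} | {B,D,E,G} — 2 equivalence classes.
G and E lie in the same block of the stable partition, so they are equivalent — no string distinguishes them.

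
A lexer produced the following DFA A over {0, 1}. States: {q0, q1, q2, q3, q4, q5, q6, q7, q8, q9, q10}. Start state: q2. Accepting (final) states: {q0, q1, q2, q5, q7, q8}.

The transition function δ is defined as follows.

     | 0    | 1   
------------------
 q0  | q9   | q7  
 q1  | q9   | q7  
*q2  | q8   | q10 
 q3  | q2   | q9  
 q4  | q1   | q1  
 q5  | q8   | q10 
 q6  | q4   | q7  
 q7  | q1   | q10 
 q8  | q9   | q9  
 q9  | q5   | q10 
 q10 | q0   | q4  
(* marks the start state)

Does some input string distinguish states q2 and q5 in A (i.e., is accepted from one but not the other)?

States {q3,q6} cannot be reached from the start state, so discard them.
Start with accepting vs non-accepting: {q0,q1,q2,q5,q7,q8} | {q4,q9,q10}.
On input 0, block {q0,q1,q2,q5,q7,q8} splits into {q0,q1,q8} and {q2,q5,q7}.
Split {q0,q1,q8} by δ(·,1) → {q0,q1} and {q8}.
Refine {q4,q9,q10} on symbol 0: members go to different blocks, giving {q4,q10} and {q9}.
Refine {q4,q10} on symbol 1: members go to different blocks, giving {q4} and {q10}.
Refine {q2,q5,q7} on symbol 0: members go to different blocks, giving {q2,q5} and {q7}.
The partition is now stable with 7 blocks: {q0,q1} | {q4} | {q2,q5} | {q8} | {q9} | {q10} | {q7}.
q2 and q5 lie in the same block of the stable partition, so they are equivalent — no string distinguishes them.

No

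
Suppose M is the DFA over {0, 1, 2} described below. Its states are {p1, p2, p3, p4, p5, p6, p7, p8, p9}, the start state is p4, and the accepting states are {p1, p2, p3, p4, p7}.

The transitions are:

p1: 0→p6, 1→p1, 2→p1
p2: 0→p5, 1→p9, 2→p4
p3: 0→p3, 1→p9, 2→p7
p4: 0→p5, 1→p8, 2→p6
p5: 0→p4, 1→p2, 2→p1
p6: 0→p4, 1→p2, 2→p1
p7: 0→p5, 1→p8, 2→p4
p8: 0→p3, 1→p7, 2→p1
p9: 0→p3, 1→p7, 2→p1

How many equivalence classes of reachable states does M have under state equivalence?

Every state is reachable, so we keep all 9.
P0 = {p1,p2,p3,p4,p7} | {p5,p6,p8,p9}.
On input 0, block {p1,p2,p3,p4,p7} splits into {p1,p2,p4,p7} and {p3}.
Refine {p1,p2,p4,p7} on symbol 1: members go to different blocks, giving {p2,p4,p7} and {p1}.
Split {p2,p4,p7} by δ(·,2) → {p2,p7} and {p4}.
Split {p5,p6,p8,p9} by δ(·,0) → {p5,p6} and {p8,p9}.
No further refinement is possible. Final partition (6 blocks): {p2,p7} | {p5,p6} | {p3} | {p1} | {p4} | {p8,p9}.

6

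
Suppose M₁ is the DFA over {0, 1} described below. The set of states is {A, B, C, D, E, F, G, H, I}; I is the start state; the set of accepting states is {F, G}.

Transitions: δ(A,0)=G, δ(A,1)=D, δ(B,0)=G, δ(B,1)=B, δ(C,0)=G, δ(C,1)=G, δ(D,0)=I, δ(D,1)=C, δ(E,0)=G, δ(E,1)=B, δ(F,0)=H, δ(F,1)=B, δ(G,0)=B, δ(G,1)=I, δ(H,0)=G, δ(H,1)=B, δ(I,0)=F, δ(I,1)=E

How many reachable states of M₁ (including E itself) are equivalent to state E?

States {A,C,D} cannot be reached from the start state, so discard them.
Initial partition by acceptance: {F,G} | {B,E,H,I}.
Stable partition: {F,G} | {B,E,H,I} — 2 equivalence classes.
State E belongs to the block {B,E,H,I}, which has 4 states.

4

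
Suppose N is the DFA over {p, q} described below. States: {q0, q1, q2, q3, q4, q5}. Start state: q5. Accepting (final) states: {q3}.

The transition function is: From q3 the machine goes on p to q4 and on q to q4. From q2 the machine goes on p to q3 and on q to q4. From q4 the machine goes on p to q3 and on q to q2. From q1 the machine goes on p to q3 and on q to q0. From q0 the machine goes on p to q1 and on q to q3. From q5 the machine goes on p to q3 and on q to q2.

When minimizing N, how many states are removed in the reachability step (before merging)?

2

BFS from q5 reaches {q2, q3, q4, q5}; the 2 state(s) q0, q1 are never visited.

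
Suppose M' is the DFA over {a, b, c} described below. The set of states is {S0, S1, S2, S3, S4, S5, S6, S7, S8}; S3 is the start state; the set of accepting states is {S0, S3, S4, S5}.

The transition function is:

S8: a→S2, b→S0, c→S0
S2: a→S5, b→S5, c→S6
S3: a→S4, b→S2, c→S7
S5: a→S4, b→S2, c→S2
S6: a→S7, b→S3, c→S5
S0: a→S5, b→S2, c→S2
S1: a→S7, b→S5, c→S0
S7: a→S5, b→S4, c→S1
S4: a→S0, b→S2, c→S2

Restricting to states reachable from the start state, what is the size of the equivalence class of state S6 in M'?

Reachable states from the start: {S0,S1,S2,S3,S4,S5,S6,S7}. Unreachable: {S8} — drop them.
Start with accepting vs non-accepting: {S0,S3,S4,S5} | {S1,S2,S6,S7}.
Split {S1,S2,S6,S7} by δ(·,a) → {S1,S6} and {S2,S7}.
Stable partition: {S0,S3,S4,S5} | {S1,S6} | {S2,S7} — 3 equivalence classes.
The equivalence class containing S6 is {S1,S6}, of size 2.

2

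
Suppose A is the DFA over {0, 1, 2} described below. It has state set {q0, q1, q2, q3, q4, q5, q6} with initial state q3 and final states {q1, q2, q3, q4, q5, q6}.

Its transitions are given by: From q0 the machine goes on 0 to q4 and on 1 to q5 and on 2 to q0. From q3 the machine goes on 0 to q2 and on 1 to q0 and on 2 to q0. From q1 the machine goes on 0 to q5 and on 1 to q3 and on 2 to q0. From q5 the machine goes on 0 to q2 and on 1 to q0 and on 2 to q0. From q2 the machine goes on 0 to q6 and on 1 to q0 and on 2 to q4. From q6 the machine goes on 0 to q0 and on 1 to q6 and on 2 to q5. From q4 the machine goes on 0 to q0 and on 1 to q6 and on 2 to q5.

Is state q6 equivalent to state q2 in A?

States {q1} cannot be reached from the start state, so discard them.
Start with accepting vs non-accepting: {q2,q3,q4,q5,q6} | {q0}.
On input 0, block {q2,q3,q4,q5,q6} splits into {q2,q3,q5} and {q4,q6}.
Refine {q2,q3,q5} on symbol 0: members go to different blocks, giving {q3,q5} and {q2}.
The partition is now stable with 4 blocks: {q3,q5} | {q0} | {q4,q6} | {q2}.
q6 and q2 end up in different blocks, so they are distinguishable. For instance, the string '0' is accepted from only q2.

No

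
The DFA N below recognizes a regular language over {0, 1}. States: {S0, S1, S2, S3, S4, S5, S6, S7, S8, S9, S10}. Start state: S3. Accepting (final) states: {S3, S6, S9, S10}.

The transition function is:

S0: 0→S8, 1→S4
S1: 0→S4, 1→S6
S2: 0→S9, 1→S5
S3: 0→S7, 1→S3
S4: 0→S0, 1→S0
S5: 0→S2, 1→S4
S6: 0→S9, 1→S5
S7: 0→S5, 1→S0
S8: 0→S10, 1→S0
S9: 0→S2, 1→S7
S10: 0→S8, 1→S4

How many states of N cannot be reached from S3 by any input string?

No path from S3 leads to S1, S6; the other 9 states are all reachable.

2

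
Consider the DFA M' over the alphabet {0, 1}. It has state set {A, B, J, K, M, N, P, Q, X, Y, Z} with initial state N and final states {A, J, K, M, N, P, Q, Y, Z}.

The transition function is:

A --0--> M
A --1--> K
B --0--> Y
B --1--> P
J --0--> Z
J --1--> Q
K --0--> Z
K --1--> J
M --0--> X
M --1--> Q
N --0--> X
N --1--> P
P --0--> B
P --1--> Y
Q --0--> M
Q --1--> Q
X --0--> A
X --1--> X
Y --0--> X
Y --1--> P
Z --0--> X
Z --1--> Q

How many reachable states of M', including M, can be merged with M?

2

All states are reachable from the start state.
Initial partition by acceptance: {A,J,K,M,N,P,Q,Y,Z} | {B,X}.
Refine {A,J,K,M,N,P,Q,Y,Z} on symbol 0: members go to different blocks, giving {M,N,P,Y,Z} and {A,J,K,Q}.
On input 1, block {M,N,P,Y,Z} splits into {N,P,Y} and {M,Z}.
Split {B,X} by δ(·,0) → {B} and {X}.
Refine {N,P,Y} on symbol 0: members go to different blocks, giving {N,Y} and {P}.
Stable partition: {N,Y} | {B} | {A,J,K,Q} | {M,Z} | {X} | {P} — 6 equivalence classes.
The equivalence class containing M is {M,Z}, of size 2.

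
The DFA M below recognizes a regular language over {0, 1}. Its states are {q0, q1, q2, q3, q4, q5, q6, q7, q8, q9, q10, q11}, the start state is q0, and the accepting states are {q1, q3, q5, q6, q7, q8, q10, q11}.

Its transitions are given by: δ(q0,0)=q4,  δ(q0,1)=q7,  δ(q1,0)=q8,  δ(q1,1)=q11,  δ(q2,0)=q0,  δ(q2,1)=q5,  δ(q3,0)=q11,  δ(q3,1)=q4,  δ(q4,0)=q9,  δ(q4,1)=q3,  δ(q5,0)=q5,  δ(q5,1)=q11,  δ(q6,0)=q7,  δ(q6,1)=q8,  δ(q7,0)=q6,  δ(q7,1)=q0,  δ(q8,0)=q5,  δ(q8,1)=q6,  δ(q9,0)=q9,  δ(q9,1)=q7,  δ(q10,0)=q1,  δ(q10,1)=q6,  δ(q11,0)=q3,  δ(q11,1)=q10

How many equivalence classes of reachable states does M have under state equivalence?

First remove the unreachable states {q2}; 11 states remain.
Initial partition by acceptance: {q1,q3,q5,q6,q7,q8,q10,q11} | {q0,q4,q9}.
Split {q1,q3,q5,q6,q7,q8,q10,q11} by δ(·,1) → {q1,q5,q6,q8,q10,q11} and {q3,q7}.
Refine {q1,q5,q6,q8,q10,q11} on symbol 0: members go to different blocks, giving {q1,q5,q8,q10} and {q6,q11}.
No further refinement is possible. Final partition (4 blocks): {q1,q5,q8,q10} | {q0,q4,q9} | {q3,q7} | {q6,q11}.

4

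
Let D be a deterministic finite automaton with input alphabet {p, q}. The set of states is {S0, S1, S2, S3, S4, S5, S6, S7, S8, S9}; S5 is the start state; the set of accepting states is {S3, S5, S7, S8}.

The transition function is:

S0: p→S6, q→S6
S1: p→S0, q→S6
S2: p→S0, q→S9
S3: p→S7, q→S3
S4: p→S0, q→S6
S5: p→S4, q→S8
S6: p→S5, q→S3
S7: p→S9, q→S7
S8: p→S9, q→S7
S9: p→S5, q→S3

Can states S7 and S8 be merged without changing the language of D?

Yes

Reachable states from the start: {S0,S3,S4,S5,S6,S7,S8,S9}. Unreachable: {S1,S2} — drop them.
P0 = {S3,S5,S7,S8} | {S0,S4,S6,S9}.
Refine {S3,S5,S7,S8} on symbol p: members go to different blocks, giving {S5,S7,S8} and {S3}.
Split {S0,S4,S6,S9} by δ(·,p) → {S0,S4} and {S6,S9}.
Split {S5,S7,S8} by δ(·,p) → {S7,S8} and {S5}.
On input p, block {S0,S4} splits into {S0} and {S4}.
The partition is now stable with 6 blocks: {S7,S8} | {S0} | {S3} | {S6,S9} | {S5} | {S4}.
S7 and S8 lie in the same block of the stable partition, so they are equivalent — no string distinguishes them.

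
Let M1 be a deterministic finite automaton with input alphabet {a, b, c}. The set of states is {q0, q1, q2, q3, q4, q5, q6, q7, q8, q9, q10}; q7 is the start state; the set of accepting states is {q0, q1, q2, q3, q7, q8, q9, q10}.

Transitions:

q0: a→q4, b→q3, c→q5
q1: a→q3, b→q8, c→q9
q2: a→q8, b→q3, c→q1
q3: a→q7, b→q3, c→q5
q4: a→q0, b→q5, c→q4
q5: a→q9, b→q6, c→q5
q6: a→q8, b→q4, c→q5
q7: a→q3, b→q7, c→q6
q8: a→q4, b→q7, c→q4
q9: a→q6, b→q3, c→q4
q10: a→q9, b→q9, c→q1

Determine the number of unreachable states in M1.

3

Starting at q7 and following transitions, the reachable set is {q0, q3, q4, q5, q6, q7, q8, q9}. That leaves q1, q2, q10 unreachable — 3 in total.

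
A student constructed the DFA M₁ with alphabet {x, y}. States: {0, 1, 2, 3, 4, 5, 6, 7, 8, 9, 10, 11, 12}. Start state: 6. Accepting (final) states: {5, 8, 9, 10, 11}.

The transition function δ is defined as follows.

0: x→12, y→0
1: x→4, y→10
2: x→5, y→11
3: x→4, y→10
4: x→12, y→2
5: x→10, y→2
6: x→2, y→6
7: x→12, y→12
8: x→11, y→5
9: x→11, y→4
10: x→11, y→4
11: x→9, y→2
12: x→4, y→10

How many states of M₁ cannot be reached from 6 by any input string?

5

Starting at 6 and following transitions, the reachable set is {2, 4, 5, 6, 9, 10, 11, 12}. That leaves 0, 1, 3, 7, 8 unreachable — 5 in total.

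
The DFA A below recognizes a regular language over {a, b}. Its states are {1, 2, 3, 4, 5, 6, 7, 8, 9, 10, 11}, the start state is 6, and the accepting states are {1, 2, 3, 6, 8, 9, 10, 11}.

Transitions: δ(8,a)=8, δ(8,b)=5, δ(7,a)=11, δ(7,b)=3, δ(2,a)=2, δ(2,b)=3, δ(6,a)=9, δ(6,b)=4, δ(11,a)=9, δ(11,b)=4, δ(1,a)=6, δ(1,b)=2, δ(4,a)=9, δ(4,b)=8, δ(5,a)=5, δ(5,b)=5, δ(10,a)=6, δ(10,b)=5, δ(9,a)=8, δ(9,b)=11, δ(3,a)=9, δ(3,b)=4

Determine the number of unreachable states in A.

5

BFS from 6 reaches {4, 5, 6, 8, 9, 11}; the 5 state(s) 1, 2, 3, 7, 10 are never visited.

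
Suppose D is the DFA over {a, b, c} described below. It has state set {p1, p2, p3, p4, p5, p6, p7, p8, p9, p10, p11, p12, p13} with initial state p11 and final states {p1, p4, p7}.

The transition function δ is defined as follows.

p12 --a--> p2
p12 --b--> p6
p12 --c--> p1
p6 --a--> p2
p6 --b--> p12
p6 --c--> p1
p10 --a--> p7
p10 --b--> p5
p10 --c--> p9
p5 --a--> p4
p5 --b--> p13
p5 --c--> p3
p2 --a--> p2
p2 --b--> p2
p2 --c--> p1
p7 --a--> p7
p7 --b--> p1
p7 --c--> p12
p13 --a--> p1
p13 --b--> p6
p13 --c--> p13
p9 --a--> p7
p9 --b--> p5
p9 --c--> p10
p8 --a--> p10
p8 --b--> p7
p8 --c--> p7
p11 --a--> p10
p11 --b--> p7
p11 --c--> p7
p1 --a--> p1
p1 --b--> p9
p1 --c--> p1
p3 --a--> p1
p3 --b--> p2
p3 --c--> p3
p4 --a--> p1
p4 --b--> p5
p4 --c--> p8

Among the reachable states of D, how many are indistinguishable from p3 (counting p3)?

Every state is reachable, so we keep all 13.
P0 = {p1,p4,p7} | {p2,p3,p5,p6,p8,p9,p10,p11,p12,p13}.
Refine {p1,p4,p7} on symbol b: members go to different blocks, giving {p1,p4} and {p7}.
On input c, block {p1,p4} splits into {p1} and {p4}.
Refine {p2,p3,p5,p6,p8,p9,p10,p11,p12,p13} on symbol a: members go to different blocks, giving {p2,p6,p8,p11,p12} and {p3,p13} and {p9,p10} and {p5}.
On input a, block {p2,p6,p8,p11,p12} splits into {p2,p6,p12} and {p8,p11}.
Stable partition: {p1} | {p2,p6,p12} | {p7} | {p4} | {p3,p13} | {p9,p10} | {p5} | {p8,p11} — 8 equivalence classes.
State p3 belongs to the block {p3,p13}, which has 2 states.

2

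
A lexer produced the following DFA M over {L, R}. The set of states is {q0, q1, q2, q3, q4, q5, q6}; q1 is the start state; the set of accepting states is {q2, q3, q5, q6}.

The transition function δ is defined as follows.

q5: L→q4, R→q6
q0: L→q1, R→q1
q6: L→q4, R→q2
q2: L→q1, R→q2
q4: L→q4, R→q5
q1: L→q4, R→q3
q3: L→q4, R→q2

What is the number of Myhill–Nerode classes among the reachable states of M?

First remove the unreachable states {q0}; 6 states remain.
P0 = {q2,q3,q5,q6} | {q1,q4}.
Stable partition: {q2,q3,q5,q6} | {q1,q4} — 2 equivalence classes.

2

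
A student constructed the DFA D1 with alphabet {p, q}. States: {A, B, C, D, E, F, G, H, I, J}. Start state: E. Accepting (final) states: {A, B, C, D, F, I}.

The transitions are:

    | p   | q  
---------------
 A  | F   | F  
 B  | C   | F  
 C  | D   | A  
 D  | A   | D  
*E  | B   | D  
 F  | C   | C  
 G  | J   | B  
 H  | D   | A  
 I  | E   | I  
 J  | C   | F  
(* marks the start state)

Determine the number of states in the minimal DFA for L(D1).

2

Reachable states from the start: {A,B,C,D,E,F}. Unreachable: {G,H,I,J} — drop them.
Initial partition by acceptance: {A,B,C,D,F} | {E}.
No further refinement is possible. Final partition (2 blocks): {A,B,C,D,F} | {E}.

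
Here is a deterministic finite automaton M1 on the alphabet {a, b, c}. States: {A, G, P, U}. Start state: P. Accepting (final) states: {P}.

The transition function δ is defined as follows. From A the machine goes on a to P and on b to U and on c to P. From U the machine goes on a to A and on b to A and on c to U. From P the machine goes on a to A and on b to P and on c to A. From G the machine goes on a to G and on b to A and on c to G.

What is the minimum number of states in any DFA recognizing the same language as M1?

3

States {G} cannot be reached from the start state, so discard them.
Initial partition by acceptance: {P} | {A,U}.
Split {A,U} by δ(·,a) → {U} and {A}.
No further refinement is possible. Final partition (3 blocks): {P} | {U} | {A}.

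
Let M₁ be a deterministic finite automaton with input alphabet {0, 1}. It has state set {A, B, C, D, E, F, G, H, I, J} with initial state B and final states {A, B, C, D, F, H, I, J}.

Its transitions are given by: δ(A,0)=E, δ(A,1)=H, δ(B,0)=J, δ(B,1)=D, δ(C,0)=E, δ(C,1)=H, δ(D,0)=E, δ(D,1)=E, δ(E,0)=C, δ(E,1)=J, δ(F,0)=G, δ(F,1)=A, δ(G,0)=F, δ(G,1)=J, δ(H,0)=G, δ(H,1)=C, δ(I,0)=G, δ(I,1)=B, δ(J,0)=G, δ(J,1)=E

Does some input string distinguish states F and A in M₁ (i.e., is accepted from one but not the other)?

No

First remove the unreachable states {I}; 9 states remain.
Start with accepting vs non-accepting: {A,B,C,D,F,H,J} | {E,G}.
On input 0, block {A,B,C,D,F,H,J} splits into {A,C,D,F,H,J} and {B}.
On input 1, block {A,C,D,F,H,J} splits into {A,C,F,H} and {D,J}.
The partition is now stable with 4 blocks: {A,C,F,H} | {E,G} | {B} | {D,J}.
F and A lie in the same block of the stable partition, so they are equivalent — no string distinguishes them.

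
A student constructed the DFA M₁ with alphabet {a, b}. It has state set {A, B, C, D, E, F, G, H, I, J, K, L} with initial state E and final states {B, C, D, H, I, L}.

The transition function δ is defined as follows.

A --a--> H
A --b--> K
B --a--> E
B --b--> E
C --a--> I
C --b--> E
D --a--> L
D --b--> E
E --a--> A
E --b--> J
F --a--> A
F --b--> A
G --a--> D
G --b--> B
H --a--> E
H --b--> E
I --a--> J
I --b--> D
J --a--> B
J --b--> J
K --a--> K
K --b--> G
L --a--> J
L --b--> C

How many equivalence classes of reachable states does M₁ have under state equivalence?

8

First remove the unreachable states {F}; 11 states remain.
Start with accepting vs non-accepting: {B,C,D,H,I,L} | {A,E,G,J,K}.
Refine {B,C,D,H,I,L} on symbol a: members go to different blocks, giving {B,H,I,L} and {C,D}.
On input b, block {B,H,I,L} splits into {B,H} and {I,L}.
Refine {A,E,G,J,K} on symbol a: members go to different blocks, giving {A,J} and {E,K} and {G}.
Split {A,J} by δ(·,b) → {A} and {J}.
On input a, block {E,K} splits into {E} and {K}.
Stable partition: {B,H} | {A} | {C,D} | {I,L} | {E} | {G} | {J} | {K} — 8 equivalence classes.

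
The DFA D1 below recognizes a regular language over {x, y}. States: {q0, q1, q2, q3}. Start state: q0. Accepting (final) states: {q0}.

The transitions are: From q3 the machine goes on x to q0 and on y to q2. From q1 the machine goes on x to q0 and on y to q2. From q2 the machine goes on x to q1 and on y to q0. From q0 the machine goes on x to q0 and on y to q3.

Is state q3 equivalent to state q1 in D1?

All states are reachable from the start state.
P0 = {q0} | {q1,q2,q3}.
On input x, block {q1,q2,q3} splits into {q1,q3} and {q2}.
The partition is now stable with 3 blocks: {q0} | {q1,q3} | {q2}.
q3 and q1 lie in the same block of the stable partition, so they are equivalent — no string distinguishes them.

Yes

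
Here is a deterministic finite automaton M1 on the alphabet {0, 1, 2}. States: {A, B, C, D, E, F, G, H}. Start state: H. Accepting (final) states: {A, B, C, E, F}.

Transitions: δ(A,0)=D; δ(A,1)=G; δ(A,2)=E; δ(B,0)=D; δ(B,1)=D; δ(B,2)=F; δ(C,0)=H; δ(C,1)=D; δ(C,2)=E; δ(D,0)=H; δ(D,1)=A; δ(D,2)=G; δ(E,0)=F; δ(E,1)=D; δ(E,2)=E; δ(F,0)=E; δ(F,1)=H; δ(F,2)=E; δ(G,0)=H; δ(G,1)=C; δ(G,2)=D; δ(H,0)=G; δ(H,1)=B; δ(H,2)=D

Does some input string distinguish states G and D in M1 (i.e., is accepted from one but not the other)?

No

All states are reachable from the start state.
Start with accepting vs non-accepting: {A,B,C,E,F} | {D,G,H}.
Refine {A,B,C,E,F} on symbol 0: members go to different blocks, giving {A,B,C} and {E,F}.
No further refinement is possible. Final partition (3 blocks): {A,B,C} | {D,G,H} | {E,F}.
G and D lie in the same block of the stable partition, so they are equivalent — no string distinguishes them.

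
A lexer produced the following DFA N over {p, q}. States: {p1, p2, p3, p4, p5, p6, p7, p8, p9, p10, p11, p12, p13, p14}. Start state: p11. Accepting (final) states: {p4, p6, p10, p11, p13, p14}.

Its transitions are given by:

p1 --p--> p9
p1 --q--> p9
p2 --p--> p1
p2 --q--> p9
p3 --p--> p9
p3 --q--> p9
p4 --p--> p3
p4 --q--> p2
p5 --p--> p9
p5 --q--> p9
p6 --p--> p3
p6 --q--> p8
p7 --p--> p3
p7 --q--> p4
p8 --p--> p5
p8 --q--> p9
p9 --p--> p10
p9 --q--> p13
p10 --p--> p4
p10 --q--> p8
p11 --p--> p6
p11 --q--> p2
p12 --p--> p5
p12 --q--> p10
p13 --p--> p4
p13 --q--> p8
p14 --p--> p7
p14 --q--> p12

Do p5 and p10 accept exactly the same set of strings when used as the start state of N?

No

Reachable states from the start: {p1,p2,p3,p4,p5,p6,p8,p9,p10,p11,p13}. Unreachable: {p7,p12,p14} — drop them.
P0 = {p4,p6,p10,p11,p13} | {p1,p2,p3,p5,p8,p9}.
On input p, block {p4,p6,p10,p11,p13} splits into {p10,p11,p13} and {p4,p6}.
On input p, block {p1,p2,p3,p5,p8,p9} splits into {p1,p2,p3,p5,p8} and {p9}.
Split {p1,p2,p3,p5,p8} by δ(·,p) → {p1,p3,p5} and {p2,p8}.
The partition is now stable with 5 blocks: {p10,p11,p13} | {p1,p3,p5} | {p4,p6} | {p9} | {p2,p8}.
p5 and p10 end up in different blocks, so they are distinguishable. For instance, the string 'ε' is accepted from only p10.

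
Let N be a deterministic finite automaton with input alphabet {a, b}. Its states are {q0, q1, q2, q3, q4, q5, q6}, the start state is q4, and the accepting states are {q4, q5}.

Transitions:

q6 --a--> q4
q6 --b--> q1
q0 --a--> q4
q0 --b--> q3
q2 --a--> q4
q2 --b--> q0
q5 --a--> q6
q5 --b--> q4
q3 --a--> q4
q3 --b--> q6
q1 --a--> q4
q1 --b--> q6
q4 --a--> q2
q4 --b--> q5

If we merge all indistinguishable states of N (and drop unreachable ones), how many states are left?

2

P0 = {q4,q5} | {q0,q1,q2,q3,q6}.
Stable partition: {q4,q5} | {q0,q1,q2,q3,q6} — 2 equivalence classes.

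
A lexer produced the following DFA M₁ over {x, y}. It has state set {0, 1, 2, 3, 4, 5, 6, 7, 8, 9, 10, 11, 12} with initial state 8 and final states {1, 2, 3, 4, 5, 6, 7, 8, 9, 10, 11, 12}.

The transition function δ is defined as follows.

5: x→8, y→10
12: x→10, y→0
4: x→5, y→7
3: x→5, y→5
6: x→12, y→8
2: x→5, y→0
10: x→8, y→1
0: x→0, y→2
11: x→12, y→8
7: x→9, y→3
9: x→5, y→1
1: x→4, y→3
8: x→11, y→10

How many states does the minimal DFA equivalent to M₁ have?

States {6} cannot be reached from the start state, so discard them.
Initial partition by acceptance: {1,2,3,4,5,7,8,9,10,11,12} | {0}.
On input y, block {1,2,3,4,5,7,8,9,10,11,12} splits into {1,3,4,5,7,8,9,10,11} and {2,12}.
Split {1,3,4,5,7,8,9,10,11} by δ(·,x) → {1,3,4,5,7,8,9,10} and {11}.
Refine {1,3,4,5,7,8,9,10} on symbol x: members go to different blocks, giving {1,3,4,5,7,9,10} and {8}.
Split {1,3,4,5,7,9,10} by δ(·,x) → {1,3,4,7,9} and {5,10}.
Refine {1,3,4,7,9} on symbol x: members go to different blocks, giving {3,4,9} and {1,7}.
Split {3,4,9} by δ(·,y) → {4,9} and {3}.
On input y, block {5,10} splits into {5} and {10}.
Refine {2,12} on symbol x: members go to different blocks, giving {2} and {12}.
The partition is now stable with 10 blocks: {4,9} | {0} | {2} | {11} | {8} | {5} | {1,7} | {3} | {10} | {12}.

10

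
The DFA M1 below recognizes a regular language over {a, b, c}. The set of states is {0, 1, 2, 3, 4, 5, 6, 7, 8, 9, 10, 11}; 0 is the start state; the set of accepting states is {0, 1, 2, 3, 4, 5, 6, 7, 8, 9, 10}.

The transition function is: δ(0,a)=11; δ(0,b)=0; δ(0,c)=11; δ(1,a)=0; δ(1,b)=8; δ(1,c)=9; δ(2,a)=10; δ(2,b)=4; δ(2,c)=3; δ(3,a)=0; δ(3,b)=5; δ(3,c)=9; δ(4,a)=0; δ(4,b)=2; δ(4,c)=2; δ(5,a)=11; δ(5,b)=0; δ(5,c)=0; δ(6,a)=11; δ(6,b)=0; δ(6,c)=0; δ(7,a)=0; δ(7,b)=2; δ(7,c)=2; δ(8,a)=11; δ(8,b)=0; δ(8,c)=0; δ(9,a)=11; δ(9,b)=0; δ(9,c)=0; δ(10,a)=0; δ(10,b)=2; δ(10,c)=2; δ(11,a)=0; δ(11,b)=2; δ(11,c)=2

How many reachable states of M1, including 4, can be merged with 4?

2

Reachable states from the start: {0,2,3,4,5,9,10,11}. Unreachable: {1,6,7,8} — drop them.
Initial partition by acceptance: {0,2,3,4,5,9,10} | {11}.
On input a, block {0,2,3,4,5,9,10} splits into {2,3,4,10} and {0,5,9}.
Refine {2,3,4,10} on symbol a: members go to different blocks, giving {3,4,10} and {2}.
On input b, block {3,4,10} splits into {4,10} and {3}.
Split {0,5,9} by δ(·,c) → {5,9} and {0}.
No further refinement is possible. Final partition (6 blocks): {4,10} | {11} | {5,9} | {2} | {3} | {0}.
The equivalence class containing 4 is {4,10}, of size 2.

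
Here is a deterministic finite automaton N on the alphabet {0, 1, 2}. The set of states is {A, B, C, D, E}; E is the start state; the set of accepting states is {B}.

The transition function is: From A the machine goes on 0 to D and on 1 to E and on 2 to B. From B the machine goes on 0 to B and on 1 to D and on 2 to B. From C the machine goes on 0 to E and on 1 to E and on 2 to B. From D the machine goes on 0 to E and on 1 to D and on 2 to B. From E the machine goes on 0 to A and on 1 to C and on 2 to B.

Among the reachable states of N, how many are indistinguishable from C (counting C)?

All states are reachable from the start state.
P0 = {B} | {A,C,D,E}.
Stable partition: {B} | {A,C,D,E} — 2 equivalence classes.
State C belongs to the block {A,C,D,E}, which has 4 states.

4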